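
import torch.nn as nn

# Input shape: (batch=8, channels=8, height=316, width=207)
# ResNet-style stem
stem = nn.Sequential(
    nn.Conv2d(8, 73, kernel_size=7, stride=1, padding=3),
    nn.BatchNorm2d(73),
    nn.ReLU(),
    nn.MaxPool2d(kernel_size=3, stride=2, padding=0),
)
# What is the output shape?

Input shape: (8, 8, 316, 207)
  -> after Conv2d 7x7 stride=1: (8, 73, 316, 207)
Output shape: (8, 73, 157, 103)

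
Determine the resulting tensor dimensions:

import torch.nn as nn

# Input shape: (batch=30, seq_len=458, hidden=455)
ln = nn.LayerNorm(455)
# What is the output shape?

Input shape: (30, 458, 455)
Output shape: (30, 458, 455)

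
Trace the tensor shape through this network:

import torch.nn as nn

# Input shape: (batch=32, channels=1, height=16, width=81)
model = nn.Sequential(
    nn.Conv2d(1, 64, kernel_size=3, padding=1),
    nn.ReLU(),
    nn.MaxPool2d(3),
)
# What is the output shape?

Input shape: (32, 1, 16, 81)
  -> after Conv2d: (32, 64, 16, 81)
  -> after ReLU: (32, 64, 16, 81)
Output shape: (32, 64, 5, 27)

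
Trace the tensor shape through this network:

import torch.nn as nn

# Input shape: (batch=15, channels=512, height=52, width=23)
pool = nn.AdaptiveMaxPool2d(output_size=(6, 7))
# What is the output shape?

Input shape: (15, 512, 52, 23)
Output shape: (15, 512, 6, 7)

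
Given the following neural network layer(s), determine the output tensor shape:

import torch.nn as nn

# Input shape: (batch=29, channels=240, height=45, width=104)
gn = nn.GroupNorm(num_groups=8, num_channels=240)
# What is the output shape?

Input shape: (29, 240, 45, 104)
Output shape: (29, 240, 45, 104)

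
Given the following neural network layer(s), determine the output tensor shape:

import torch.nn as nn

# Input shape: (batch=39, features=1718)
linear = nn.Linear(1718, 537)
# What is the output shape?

Input shape: (39, 1718)
Output shape: (39, 537)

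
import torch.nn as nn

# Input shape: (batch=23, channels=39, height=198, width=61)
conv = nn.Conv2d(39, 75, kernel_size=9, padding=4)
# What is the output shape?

Input shape: (23, 39, 198, 61)
Output shape: (23, 75, 198, 61)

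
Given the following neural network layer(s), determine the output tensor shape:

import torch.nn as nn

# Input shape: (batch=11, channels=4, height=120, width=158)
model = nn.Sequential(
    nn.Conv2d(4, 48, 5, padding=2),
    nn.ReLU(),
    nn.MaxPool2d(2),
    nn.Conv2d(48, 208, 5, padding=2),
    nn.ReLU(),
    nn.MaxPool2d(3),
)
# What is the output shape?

Input shape: (11, 4, 120, 158)
  -> after first Conv2d: (11, 48, 120, 158)
  -> after first MaxPool2d: (11, 48, 60, 79)
  -> after second Conv2d: (11, 208, 60, 79)
Output shape: (11, 208, 20, 26)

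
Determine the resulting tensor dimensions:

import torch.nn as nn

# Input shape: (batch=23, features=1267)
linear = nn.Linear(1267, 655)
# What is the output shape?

Input shape: (23, 1267)
Output shape: (23, 655)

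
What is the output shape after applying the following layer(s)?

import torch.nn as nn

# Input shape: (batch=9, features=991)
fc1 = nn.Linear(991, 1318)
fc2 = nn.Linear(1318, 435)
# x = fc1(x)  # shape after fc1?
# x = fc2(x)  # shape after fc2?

Input shape: (9, 991)
  -> after fc1: (9, 1318)
Output shape: (9, 435)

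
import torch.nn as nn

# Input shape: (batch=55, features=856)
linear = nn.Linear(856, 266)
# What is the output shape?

Input shape: (55, 856)
Output shape: (55, 266)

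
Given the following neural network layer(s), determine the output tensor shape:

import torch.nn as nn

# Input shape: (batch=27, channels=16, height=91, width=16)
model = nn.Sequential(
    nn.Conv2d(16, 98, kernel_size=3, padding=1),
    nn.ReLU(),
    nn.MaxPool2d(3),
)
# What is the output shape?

Input shape: (27, 16, 91, 16)
  -> after Conv2d: (27, 98, 91, 16)
  -> after ReLU: (27, 98, 91, 16)
Output shape: (27, 98, 30, 5)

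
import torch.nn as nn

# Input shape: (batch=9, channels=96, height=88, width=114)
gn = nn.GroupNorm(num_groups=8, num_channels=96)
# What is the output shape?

Input shape: (9, 96, 88, 114)
Output shape: (9, 96, 88, 114)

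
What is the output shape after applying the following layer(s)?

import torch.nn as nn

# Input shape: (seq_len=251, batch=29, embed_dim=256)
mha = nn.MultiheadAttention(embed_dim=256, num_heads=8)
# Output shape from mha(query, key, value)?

Input shape: (251, 29, 256)
Output shape: (251, 29, 256)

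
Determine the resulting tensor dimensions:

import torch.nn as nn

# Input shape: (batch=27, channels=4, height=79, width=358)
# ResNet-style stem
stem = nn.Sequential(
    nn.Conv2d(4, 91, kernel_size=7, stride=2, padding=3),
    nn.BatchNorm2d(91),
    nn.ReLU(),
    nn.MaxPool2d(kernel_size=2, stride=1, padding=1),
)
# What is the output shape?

Input shape: (27, 4, 79, 358)
  -> after Conv2d 7x7 stride=2: (27, 91, 40, 179)
Output shape: (27, 91, 41, 180)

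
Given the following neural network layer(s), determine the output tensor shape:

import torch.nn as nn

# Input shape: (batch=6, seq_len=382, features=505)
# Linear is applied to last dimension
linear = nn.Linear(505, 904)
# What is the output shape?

Input shape: (6, 382, 505)
Output shape: (6, 382, 904)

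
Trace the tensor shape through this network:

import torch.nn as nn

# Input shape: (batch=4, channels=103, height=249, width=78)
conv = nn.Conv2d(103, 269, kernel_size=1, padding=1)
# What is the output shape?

Input shape: (4, 103, 249, 78)
Output shape: (4, 269, 251, 80)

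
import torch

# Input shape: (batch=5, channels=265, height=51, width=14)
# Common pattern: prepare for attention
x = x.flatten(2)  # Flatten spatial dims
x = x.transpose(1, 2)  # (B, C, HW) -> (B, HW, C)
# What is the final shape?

Input shape: (5, 265, 51, 14)
  -> after flatten(2): (5, 265, 714)
Output shape: (5, 714, 265)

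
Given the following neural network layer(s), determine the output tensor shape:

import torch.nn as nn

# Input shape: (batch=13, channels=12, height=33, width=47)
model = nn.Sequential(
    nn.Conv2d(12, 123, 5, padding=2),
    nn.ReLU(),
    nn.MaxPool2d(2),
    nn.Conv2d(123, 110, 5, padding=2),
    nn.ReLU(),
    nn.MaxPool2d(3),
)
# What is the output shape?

Input shape: (13, 12, 33, 47)
  -> after first Conv2d: (13, 123, 33, 47)
  -> after first MaxPool2d: (13, 123, 16, 23)
  -> after second Conv2d: (13, 110, 16, 23)
Output shape: (13, 110, 5, 7)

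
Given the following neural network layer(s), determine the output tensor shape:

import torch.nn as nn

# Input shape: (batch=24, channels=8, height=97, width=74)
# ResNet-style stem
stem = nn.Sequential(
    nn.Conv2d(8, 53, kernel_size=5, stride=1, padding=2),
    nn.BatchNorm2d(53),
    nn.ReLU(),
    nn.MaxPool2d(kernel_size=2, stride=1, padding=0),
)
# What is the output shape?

Input shape: (24, 8, 97, 74)
  -> after Conv2d 5x5 stride=1: (24, 53, 97, 74)
Output shape: (24, 53, 96, 73)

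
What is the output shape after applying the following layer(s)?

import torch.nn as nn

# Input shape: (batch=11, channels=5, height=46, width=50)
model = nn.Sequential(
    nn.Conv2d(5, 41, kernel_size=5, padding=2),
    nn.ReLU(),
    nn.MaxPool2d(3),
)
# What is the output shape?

Input shape: (11, 5, 46, 50)
  -> after Conv2d: (11, 41, 46, 50)
  -> after ReLU: (11, 41, 46, 50)
Output shape: (11, 41, 15, 16)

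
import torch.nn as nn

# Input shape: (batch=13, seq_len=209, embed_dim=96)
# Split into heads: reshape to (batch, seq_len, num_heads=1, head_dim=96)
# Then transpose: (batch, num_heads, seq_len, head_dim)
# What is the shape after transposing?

Input shape: (13, 209, 96)
  -> after reshape: (13, 209, 1, 96)
Output shape: (13, 1, 209, 96)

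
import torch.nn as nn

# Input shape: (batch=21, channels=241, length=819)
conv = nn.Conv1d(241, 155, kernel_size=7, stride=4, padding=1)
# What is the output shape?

Input shape: (21, 241, 819)
Output shape: (21, 155, 204)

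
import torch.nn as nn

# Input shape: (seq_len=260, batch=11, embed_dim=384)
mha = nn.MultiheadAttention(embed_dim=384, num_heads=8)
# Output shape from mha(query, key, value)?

Input shape: (260, 11, 384)
Output shape: (260, 11, 384)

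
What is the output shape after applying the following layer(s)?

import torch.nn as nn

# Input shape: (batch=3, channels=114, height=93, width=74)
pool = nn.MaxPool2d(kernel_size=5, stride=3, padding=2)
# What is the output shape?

Input shape: (3, 114, 93, 74)
Output shape: (3, 114, 31, 25)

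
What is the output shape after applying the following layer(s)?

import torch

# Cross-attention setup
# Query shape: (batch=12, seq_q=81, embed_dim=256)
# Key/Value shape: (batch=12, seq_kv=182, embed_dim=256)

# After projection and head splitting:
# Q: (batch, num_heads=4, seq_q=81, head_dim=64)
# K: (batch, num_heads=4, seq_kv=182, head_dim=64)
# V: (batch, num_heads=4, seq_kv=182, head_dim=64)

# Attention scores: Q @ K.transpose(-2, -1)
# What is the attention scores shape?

Input shape: (12, 81, 256)
Output shape: (12, 4, 81, 182)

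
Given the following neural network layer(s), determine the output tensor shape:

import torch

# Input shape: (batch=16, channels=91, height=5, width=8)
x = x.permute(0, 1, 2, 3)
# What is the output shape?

Input shape: (16, 91, 5, 8)
Output shape: (16, 91, 5, 8)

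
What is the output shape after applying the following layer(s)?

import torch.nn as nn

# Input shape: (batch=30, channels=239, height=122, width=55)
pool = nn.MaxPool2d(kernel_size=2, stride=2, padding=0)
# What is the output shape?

Input shape: (30, 239, 122, 55)
Output shape: (30, 239, 61, 27)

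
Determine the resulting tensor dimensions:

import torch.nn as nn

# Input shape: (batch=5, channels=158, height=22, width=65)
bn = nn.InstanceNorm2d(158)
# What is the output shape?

Input shape: (5, 158, 22, 65)
Output shape: (5, 158, 22, 65)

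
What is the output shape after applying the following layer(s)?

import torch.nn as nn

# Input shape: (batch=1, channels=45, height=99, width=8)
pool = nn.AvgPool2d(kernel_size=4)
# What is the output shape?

Input shape: (1, 45, 99, 8)
Output shape: (1, 45, 24, 2)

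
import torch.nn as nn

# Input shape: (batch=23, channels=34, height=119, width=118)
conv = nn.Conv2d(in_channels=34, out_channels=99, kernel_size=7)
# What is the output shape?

Input shape: (23, 34, 119, 118)
Output shape: (23, 99, 113, 112)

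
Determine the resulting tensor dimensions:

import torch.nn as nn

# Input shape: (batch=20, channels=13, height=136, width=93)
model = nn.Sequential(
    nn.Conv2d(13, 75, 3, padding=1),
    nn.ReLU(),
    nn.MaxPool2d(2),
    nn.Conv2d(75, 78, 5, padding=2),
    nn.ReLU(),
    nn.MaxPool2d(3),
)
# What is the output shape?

Input shape: (20, 13, 136, 93)
  -> after first Conv2d: (20, 75, 136, 93)
  -> after first MaxPool2d: (20, 75, 68, 46)
  -> after second Conv2d: (20, 78, 68, 46)
Output shape: (20, 78, 22, 15)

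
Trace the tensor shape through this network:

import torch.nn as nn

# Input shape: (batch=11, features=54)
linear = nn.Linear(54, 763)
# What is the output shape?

Input shape: (11, 54)
Output shape: (11, 763)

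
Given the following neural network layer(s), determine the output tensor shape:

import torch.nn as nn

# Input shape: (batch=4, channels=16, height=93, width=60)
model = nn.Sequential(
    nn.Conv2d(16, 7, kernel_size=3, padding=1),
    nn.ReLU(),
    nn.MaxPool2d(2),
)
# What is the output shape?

Input shape: (4, 16, 93, 60)
  -> after Conv2d: (4, 7, 93, 60)
  -> after ReLU: (4, 7, 93, 60)
Output shape: (4, 7, 46, 30)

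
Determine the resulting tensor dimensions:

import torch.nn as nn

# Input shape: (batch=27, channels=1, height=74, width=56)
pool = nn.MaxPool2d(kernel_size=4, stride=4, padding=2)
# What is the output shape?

Input shape: (27, 1, 74, 56)
Output shape: (27, 1, 19, 15)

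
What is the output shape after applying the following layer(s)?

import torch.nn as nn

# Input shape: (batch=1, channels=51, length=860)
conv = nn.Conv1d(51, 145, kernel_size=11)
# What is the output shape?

Input shape: (1, 51, 860)
Output shape: (1, 145, 850)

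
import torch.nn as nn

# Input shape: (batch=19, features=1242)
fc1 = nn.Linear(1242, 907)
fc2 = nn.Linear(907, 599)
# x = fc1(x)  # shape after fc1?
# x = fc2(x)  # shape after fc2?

Input shape: (19, 1242)
  -> after fc1: (19, 907)
Output shape: (19, 599)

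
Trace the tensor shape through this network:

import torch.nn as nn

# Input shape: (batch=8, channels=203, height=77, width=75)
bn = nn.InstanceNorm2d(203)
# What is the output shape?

Input shape: (8, 203, 77, 75)
Output shape: (8, 203, 77, 75)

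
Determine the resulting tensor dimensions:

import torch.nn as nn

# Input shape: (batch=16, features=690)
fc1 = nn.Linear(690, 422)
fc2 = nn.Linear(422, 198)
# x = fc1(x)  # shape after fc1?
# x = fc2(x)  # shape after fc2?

Input shape: (16, 690)
  -> after fc1: (16, 422)
Output shape: (16, 198)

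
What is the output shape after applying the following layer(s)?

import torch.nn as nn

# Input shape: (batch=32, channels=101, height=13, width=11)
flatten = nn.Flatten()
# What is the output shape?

Input shape: (32, 101, 13, 11)
Output shape: (32, 14443)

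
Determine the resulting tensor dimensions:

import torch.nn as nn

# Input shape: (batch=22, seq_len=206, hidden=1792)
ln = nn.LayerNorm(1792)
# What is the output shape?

Input shape: (22, 206, 1792)
Output shape: (22, 206, 1792)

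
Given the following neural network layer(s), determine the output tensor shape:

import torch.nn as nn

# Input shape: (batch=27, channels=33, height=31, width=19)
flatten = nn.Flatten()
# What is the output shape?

Input shape: (27, 33, 31, 19)
Output shape: (27, 19437)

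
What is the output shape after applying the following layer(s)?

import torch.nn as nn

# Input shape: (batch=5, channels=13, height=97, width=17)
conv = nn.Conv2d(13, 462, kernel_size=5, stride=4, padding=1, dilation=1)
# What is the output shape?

Input shape: (5, 13, 97, 17)
Output shape: (5, 462, 24, 4)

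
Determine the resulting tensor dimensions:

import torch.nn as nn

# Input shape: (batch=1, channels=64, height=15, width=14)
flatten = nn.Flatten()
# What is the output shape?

Input shape: (1, 64, 15, 14)
Output shape: (1, 13440)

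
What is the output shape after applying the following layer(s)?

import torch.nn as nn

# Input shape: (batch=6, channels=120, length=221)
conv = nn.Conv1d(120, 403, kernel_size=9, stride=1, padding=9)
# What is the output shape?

Input shape: (6, 120, 221)
Output shape: (6, 403, 231)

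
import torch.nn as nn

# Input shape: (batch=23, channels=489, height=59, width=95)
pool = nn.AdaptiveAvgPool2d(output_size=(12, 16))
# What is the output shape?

Input shape: (23, 489, 59, 95)
Output shape: (23, 489, 12, 16)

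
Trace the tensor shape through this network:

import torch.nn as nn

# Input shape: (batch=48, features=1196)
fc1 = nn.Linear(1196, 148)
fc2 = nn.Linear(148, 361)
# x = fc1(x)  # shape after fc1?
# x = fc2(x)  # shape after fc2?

Input shape: (48, 1196)
  -> after fc1: (48, 148)
Output shape: (48, 361)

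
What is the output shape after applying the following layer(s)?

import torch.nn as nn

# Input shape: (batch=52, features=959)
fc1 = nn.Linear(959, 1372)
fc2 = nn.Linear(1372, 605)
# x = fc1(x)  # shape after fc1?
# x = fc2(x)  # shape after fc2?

Input shape: (52, 959)
  -> after fc1: (52, 1372)
Output shape: (52, 605)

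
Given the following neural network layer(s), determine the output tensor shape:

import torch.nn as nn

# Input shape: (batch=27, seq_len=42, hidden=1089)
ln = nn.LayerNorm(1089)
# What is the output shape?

Input shape: (27, 42, 1089)
Output shape: (27, 42, 1089)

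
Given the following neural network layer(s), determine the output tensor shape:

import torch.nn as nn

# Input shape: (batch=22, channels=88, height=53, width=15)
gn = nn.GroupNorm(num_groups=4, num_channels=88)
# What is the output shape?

Input shape: (22, 88, 53, 15)
Output shape: (22, 88, 53, 15)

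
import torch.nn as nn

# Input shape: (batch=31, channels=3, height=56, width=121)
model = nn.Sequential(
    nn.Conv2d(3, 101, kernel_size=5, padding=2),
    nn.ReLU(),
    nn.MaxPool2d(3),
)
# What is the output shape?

Input shape: (31, 3, 56, 121)
  -> after Conv2d: (31, 101, 56, 121)
  -> after ReLU: (31, 101, 56, 121)
Output shape: (31, 101, 18, 40)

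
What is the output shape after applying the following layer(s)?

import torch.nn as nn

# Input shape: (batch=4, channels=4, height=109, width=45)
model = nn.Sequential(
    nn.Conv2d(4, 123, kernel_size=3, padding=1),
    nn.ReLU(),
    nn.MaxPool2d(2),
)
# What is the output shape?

Input shape: (4, 4, 109, 45)
  -> after Conv2d: (4, 123, 109, 45)
  -> after ReLU: (4, 123, 109, 45)
Output shape: (4, 123, 54, 22)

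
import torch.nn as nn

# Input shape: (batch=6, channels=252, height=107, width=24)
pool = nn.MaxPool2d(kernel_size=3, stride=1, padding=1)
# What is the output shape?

Input shape: (6, 252, 107, 24)
Output shape: (6, 252, 107, 24)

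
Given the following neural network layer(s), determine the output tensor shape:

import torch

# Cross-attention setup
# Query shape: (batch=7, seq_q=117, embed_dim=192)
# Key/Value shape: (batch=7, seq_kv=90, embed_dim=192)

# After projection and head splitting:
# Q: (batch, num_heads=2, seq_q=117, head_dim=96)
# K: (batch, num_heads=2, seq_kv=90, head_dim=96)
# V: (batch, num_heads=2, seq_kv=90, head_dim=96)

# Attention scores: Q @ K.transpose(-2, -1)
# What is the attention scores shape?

Input shape: (7, 117, 192)
Output shape: (7, 2, 117, 90)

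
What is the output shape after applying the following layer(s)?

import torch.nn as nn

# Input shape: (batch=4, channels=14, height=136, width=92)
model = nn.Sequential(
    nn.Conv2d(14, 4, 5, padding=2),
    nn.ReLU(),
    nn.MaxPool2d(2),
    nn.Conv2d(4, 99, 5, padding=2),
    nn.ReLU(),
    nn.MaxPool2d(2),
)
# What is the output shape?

Input shape: (4, 14, 136, 92)
  -> after first Conv2d: (4, 4, 136, 92)
  -> after first MaxPool2d: (4, 4, 68, 46)
  -> after second Conv2d: (4, 99, 68, 46)
Output shape: (4, 99, 34, 23)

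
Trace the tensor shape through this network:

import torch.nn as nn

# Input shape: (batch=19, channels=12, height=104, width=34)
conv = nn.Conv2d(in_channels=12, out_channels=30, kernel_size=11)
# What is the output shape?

Input shape: (19, 12, 104, 34)
Output shape: (19, 30, 94, 24)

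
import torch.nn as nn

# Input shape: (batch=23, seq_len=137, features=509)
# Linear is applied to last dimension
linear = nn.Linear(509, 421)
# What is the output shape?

Input shape: (23, 137, 509)
Output shape: (23, 137, 421)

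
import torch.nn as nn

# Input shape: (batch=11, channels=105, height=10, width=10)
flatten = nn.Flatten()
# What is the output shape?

Input shape: (11, 105, 10, 10)
Output shape: (11, 10500)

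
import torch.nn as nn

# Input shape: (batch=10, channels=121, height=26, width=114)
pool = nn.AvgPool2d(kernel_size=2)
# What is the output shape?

Input shape: (10, 121, 26, 114)
Output shape: (10, 121, 13, 57)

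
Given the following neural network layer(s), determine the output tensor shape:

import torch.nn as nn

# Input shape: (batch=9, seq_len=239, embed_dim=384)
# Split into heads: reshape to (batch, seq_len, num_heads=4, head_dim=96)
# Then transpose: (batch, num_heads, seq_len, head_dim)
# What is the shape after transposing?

Input shape: (9, 239, 384)
  -> after reshape: (9, 239, 4, 96)
Output shape: (9, 4, 239, 96)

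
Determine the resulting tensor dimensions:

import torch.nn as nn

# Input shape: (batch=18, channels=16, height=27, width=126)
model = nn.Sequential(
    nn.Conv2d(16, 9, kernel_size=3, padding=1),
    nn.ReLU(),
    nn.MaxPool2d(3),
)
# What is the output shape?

Input shape: (18, 16, 27, 126)
  -> after Conv2d: (18, 9, 27, 126)
  -> after ReLU: (18, 9, 27, 126)
Output shape: (18, 9, 9, 42)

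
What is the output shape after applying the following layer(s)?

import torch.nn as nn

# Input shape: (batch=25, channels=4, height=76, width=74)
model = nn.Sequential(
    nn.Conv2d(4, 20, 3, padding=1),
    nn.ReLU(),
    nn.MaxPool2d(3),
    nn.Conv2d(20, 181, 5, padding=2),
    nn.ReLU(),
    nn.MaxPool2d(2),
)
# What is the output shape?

Input shape: (25, 4, 76, 74)
  -> after first Conv2d: (25, 20, 76, 74)
  -> after first MaxPool2d: (25, 20, 25, 24)
  -> after second Conv2d: (25, 181, 25, 24)
Output shape: (25, 181, 12, 12)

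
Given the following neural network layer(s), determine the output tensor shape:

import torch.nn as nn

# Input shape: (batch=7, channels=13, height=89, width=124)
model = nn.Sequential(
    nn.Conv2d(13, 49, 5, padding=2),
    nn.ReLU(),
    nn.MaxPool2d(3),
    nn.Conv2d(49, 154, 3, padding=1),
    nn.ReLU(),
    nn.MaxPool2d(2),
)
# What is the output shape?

Input shape: (7, 13, 89, 124)
  -> after first Conv2d: (7, 49, 89, 124)
  -> after first MaxPool2d: (7, 49, 29, 41)
  -> after second Conv2d: (7, 154, 29, 41)
Output shape: (7, 154, 14, 20)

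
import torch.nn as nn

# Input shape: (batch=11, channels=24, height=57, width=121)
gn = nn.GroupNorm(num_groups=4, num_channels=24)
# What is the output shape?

Input shape: (11, 24, 57, 121)
Output shape: (11, 24, 57, 121)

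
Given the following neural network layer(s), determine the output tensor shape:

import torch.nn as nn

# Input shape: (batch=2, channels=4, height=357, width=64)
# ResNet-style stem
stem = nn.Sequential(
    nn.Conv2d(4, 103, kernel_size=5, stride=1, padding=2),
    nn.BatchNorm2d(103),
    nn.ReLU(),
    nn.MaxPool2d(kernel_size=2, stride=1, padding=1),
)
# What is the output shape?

Input shape: (2, 4, 357, 64)
  -> after Conv2d 5x5 stride=1: (2, 103, 357, 64)
Output shape: (2, 103, 358, 65)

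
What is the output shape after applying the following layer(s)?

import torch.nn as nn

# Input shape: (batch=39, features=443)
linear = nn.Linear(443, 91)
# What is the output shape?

Input shape: (39, 443)
Output shape: (39, 91)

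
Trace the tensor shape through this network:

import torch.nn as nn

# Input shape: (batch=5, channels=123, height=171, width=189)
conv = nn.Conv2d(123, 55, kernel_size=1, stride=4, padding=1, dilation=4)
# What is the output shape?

Input shape: (5, 123, 171, 189)
Output shape: (5, 55, 44, 48)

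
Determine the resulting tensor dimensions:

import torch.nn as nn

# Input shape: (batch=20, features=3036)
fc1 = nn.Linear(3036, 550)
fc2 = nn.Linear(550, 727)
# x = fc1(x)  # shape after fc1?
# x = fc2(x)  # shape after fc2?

Input shape: (20, 3036)
  -> after fc1: (20, 550)
Output shape: (20, 727)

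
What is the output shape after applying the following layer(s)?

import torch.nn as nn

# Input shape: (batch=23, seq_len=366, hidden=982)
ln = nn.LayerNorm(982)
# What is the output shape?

Input shape: (23, 366, 982)
Output shape: (23, 366, 982)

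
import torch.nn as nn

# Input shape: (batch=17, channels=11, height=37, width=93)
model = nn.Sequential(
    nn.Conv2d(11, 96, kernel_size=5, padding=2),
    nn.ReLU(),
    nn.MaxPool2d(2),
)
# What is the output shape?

Input shape: (17, 11, 37, 93)
  -> after Conv2d: (17, 96, 37, 93)
  -> after ReLU: (17, 96, 37, 93)
Output shape: (17, 96, 18, 46)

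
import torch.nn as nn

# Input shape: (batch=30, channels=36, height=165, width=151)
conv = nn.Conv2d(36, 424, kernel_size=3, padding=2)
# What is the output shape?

Input shape: (30, 36, 165, 151)
Output shape: (30, 424, 167, 153)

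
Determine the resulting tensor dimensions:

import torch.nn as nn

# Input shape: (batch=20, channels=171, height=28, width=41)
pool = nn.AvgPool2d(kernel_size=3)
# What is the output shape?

Input shape: (20, 171, 28, 41)
Output shape: (20, 171, 9, 13)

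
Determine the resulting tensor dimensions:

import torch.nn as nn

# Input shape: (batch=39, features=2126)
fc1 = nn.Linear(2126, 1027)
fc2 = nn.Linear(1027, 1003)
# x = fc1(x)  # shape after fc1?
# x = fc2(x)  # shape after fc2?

Input shape: (39, 2126)
  -> after fc1: (39, 1027)
Output shape: (39, 1003)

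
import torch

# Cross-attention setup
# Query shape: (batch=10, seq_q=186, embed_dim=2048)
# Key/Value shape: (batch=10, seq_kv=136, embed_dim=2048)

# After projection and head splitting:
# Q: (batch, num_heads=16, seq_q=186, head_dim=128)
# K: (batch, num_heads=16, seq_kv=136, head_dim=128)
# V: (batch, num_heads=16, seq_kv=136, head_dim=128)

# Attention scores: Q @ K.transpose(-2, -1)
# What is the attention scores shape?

Input shape: (10, 186, 2048)
Output shape: (10, 16, 186, 136)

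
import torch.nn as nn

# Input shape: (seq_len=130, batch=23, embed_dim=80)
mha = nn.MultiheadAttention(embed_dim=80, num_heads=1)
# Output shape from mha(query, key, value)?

Input shape: (130, 23, 80)
Output shape: (130, 23, 80)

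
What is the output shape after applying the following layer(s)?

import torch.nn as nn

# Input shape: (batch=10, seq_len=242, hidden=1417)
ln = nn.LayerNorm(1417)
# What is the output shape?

Input shape: (10, 242, 1417)
Output shape: (10, 242, 1417)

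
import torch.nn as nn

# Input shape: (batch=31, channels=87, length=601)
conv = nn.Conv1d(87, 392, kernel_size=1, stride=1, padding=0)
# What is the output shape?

Input shape: (31, 87, 601)
Output shape: (31, 392, 601)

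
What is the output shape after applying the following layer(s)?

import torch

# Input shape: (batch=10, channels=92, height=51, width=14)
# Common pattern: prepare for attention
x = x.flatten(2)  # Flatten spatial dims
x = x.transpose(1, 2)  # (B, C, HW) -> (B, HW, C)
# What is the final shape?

Input shape: (10, 92, 51, 14)
  -> after flatten(2): (10, 92, 714)
Output shape: (10, 714, 92)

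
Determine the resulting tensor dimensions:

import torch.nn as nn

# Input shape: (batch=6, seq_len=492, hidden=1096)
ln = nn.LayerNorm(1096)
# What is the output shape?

Input shape: (6, 492, 1096)
Output shape: (6, 492, 1096)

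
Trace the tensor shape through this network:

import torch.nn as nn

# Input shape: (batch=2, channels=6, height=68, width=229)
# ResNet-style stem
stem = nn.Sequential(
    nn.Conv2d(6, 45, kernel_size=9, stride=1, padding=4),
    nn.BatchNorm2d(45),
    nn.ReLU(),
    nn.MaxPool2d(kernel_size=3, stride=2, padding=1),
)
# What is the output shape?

Input shape: (2, 6, 68, 229)
  -> after Conv2d 9x9 stride=1: (2, 45, 68, 229)
Output shape: (2, 45, 34, 115)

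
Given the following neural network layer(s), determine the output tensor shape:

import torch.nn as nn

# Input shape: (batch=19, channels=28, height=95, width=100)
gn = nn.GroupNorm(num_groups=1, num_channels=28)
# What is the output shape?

Input shape: (19, 28, 95, 100)
Output shape: (19, 28, 95, 100)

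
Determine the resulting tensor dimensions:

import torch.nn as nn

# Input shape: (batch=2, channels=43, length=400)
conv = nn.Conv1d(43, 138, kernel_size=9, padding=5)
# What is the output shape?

Input shape: (2, 43, 400)
Output shape: (2, 138, 402)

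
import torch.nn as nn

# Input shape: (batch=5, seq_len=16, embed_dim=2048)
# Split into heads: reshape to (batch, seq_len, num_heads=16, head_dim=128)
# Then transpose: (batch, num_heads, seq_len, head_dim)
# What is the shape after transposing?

Input shape: (5, 16, 2048)
  -> after reshape: (5, 16, 16, 128)
Output shape: (5, 16, 16, 128)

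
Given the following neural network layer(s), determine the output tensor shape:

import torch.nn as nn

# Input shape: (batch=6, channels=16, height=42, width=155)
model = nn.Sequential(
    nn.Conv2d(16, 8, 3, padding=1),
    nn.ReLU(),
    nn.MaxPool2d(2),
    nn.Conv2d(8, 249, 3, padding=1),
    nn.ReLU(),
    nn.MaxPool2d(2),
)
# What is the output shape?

Input shape: (6, 16, 42, 155)
  -> after first Conv2d: (6, 8, 42, 155)
  -> after first MaxPool2d: (6, 8, 21, 77)
  -> after second Conv2d: (6, 249, 21, 77)
Output shape: (6, 249, 10, 38)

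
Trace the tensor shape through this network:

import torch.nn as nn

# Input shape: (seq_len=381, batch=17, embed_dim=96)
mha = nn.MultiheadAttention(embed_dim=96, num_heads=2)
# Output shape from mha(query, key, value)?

Input shape: (381, 17, 96)
Output shape: (381, 17, 96)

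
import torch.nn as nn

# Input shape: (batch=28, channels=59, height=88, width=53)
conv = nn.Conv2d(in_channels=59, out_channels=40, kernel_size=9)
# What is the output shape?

Input shape: (28, 59, 88, 53)
Output shape: (28, 40, 80, 45)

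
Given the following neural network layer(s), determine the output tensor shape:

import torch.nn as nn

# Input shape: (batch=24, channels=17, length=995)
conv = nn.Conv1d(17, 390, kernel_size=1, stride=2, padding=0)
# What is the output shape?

Input shape: (24, 17, 995)
Output shape: (24, 390, 498)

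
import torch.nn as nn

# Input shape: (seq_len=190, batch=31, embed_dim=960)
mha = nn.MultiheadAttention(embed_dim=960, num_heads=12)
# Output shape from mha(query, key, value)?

Input shape: (190, 31, 960)
Output shape: (190, 31, 960)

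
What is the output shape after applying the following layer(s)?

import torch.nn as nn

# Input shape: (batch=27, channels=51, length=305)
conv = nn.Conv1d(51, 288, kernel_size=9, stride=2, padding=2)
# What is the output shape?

Input shape: (27, 51, 305)
Output shape: (27, 288, 151)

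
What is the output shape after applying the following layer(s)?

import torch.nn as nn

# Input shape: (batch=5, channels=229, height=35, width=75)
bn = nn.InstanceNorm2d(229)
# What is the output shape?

Input shape: (5, 229, 35, 75)
Output shape: (5, 229, 35, 75)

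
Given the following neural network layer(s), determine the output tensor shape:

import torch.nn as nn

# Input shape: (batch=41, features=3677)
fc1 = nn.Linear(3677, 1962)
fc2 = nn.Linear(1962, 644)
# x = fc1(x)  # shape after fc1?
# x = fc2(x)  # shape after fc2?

Input shape: (41, 3677)
  -> after fc1: (41, 1962)
Output shape: (41, 644)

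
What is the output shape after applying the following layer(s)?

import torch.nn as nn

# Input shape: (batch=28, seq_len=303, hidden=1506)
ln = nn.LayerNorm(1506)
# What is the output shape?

Input shape: (28, 303, 1506)
Output shape: (28, 303, 1506)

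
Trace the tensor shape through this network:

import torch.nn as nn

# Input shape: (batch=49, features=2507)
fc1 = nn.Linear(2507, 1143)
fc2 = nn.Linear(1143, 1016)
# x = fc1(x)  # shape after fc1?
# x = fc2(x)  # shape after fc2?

Input shape: (49, 2507)
  -> after fc1: (49, 1143)
Output shape: (49, 1016)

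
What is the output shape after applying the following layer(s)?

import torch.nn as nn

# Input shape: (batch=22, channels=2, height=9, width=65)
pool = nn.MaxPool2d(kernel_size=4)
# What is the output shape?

Input shape: (22, 2, 9, 65)
Output shape: (22, 2, 2, 16)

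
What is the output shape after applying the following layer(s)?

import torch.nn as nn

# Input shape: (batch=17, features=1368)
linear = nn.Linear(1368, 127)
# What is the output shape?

Input shape: (17, 1368)
Output shape: (17, 127)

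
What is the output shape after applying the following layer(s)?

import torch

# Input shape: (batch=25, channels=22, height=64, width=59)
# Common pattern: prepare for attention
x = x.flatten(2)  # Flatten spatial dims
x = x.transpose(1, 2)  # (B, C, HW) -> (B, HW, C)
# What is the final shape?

Input shape: (25, 22, 64, 59)
  -> after flatten(2): (25, 22, 3776)
Output shape: (25, 3776, 22)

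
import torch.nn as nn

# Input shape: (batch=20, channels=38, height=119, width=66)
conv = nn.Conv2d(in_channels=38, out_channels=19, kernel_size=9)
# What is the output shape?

Input shape: (20, 38, 119, 66)
Output shape: (20, 19, 111, 58)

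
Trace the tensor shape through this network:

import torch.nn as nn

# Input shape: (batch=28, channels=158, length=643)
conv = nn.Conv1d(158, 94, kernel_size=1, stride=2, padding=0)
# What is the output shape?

Input shape: (28, 158, 643)
Output shape: (28, 94, 322)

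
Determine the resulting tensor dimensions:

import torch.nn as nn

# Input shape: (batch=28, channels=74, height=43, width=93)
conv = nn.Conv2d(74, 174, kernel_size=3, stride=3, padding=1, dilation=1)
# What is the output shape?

Input shape: (28, 74, 43, 93)
Output shape: (28, 174, 15, 31)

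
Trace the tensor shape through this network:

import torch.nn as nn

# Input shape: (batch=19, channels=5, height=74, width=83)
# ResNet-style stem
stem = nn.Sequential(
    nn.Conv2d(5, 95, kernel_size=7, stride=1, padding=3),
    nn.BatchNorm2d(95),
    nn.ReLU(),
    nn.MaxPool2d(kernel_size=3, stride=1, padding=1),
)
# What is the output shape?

Input shape: (19, 5, 74, 83)
  -> after Conv2d 7x7 stride=1: (19, 95, 74, 83)
Output shape: (19, 95, 74, 83)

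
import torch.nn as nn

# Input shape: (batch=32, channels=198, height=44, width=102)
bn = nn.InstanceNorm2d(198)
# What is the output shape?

Input shape: (32, 198, 44, 102)
Output shape: (32, 198, 44, 102)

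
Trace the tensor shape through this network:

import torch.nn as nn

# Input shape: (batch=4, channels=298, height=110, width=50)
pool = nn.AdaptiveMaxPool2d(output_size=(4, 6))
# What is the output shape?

Input shape: (4, 298, 110, 50)
Output shape: (4, 298, 4, 6)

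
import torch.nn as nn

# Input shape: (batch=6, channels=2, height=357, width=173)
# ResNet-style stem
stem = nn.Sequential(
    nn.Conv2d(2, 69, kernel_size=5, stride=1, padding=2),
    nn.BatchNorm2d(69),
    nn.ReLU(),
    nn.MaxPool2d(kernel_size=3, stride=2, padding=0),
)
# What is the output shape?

Input shape: (6, 2, 357, 173)
  -> after Conv2d 5x5 stride=1: (6, 69, 357, 173)
Output shape: (6, 69, 178, 86)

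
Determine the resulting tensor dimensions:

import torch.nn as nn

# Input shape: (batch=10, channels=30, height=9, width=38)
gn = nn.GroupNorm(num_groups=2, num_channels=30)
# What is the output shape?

Input shape: (10, 30, 9, 38)
Output shape: (10, 30, 9, 38)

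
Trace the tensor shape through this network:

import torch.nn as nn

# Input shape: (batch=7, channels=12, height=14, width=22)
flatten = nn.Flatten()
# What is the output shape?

Input shape: (7, 12, 14, 22)
Output shape: (7, 3696)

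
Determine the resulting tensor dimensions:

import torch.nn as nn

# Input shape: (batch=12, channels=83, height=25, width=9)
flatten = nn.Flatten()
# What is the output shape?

Input shape: (12, 83, 25, 9)
Output shape: (12, 18675)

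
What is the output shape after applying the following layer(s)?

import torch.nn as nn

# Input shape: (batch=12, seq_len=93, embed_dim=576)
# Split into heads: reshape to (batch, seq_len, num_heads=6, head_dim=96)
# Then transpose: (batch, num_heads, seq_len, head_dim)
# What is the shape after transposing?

Input shape: (12, 93, 576)
  -> after reshape: (12, 93, 6, 96)
Output shape: (12, 6, 93, 96)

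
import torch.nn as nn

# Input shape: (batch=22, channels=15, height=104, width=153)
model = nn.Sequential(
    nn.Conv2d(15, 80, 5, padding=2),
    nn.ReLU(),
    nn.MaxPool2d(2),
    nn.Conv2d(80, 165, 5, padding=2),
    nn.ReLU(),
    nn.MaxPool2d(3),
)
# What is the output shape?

Input shape: (22, 15, 104, 153)
  -> after first Conv2d: (22, 80, 104, 153)
  -> after first MaxPool2d: (22, 80, 52, 76)
  -> after second Conv2d: (22, 165, 52, 76)
Output shape: (22, 165, 17, 25)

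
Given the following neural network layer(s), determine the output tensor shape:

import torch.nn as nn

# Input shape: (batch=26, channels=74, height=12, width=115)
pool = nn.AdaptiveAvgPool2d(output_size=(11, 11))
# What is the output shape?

Input shape: (26, 74, 12, 115)
Output shape: (26, 74, 11, 11)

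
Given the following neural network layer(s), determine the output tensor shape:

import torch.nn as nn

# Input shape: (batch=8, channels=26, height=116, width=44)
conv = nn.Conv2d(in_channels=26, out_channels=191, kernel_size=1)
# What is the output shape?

Input shape: (8, 26, 116, 44)
Output shape: (8, 191, 116, 44)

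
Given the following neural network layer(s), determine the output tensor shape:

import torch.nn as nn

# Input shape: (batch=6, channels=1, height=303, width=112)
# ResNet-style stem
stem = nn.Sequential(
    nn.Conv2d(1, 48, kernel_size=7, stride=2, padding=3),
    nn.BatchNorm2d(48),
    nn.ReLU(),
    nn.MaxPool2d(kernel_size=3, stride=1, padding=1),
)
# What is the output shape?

Input shape: (6, 1, 303, 112)
  -> after Conv2d 7x7 stride=2: (6, 48, 152, 56)
Output shape: (6, 48, 152, 56)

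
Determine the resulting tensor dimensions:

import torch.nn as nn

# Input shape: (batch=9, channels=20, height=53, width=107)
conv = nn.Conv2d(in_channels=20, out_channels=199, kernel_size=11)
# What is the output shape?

Input shape: (9, 20, 53, 107)
Output shape: (9, 199, 43, 97)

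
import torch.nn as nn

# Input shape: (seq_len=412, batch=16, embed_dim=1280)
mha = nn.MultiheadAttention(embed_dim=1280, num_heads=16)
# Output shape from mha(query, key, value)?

Input shape: (412, 16, 1280)
Output shape: (412, 16, 1280)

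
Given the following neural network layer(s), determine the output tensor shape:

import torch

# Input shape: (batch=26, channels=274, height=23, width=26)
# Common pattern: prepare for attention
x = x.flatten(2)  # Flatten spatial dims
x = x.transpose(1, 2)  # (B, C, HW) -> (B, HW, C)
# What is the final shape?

Input shape: (26, 274, 23, 26)
  -> after flatten(2): (26, 274, 598)
Output shape: (26, 598, 274)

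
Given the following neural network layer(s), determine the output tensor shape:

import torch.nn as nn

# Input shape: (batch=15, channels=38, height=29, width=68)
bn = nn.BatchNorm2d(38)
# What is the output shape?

Input shape: (15, 38, 29, 68)
Output shape: (15, 38, 29, 68)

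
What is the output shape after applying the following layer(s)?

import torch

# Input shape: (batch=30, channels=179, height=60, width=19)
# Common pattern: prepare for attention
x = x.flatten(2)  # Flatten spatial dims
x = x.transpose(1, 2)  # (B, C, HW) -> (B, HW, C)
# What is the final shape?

Input shape: (30, 179, 60, 19)
  -> after flatten(2): (30, 179, 1140)
Output shape: (30, 1140, 179)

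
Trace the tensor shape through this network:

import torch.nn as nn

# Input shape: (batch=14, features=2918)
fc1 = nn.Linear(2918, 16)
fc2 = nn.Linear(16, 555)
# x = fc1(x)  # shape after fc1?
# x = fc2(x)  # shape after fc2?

Input shape: (14, 2918)
  -> after fc1: (14, 16)
Output shape: (14, 555)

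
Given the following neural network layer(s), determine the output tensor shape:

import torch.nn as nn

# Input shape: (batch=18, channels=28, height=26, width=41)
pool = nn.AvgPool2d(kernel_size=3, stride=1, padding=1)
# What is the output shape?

Input shape: (18, 28, 26, 41)
Output shape: (18, 28, 26, 41)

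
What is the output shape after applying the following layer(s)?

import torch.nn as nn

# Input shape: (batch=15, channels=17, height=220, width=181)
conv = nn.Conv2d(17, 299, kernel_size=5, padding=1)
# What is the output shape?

Input shape: (15, 17, 220, 181)
Output shape: (15, 299, 218, 179)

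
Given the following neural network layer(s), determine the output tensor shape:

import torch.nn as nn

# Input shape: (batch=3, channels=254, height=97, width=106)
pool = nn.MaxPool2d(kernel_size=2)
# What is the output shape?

Input shape: (3, 254, 97, 106)
Output shape: (3, 254, 48, 53)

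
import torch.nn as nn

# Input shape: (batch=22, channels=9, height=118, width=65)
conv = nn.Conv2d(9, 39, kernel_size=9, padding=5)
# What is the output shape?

Input shape: (22, 9, 118, 65)
Output shape: (22, 39, 120, 67)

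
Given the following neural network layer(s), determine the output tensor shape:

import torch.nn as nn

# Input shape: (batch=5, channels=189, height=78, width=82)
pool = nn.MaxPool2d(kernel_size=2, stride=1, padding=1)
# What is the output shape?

Input shape: (5, 189, 78, 82)
Output shape: (5, 189, 79, 83)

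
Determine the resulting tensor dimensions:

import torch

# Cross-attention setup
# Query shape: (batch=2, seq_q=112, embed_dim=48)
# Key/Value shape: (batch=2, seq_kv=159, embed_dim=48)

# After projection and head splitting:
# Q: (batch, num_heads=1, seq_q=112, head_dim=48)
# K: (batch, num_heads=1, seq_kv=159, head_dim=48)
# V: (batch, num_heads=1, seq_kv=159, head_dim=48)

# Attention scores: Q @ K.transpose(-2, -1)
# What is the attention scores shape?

Input shape: (2, 112, 48)
Output shape: (2, 1, 112, 159)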